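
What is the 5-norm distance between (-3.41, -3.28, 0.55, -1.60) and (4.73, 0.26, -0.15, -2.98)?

(Σ|x_i - y_i|^5)^(1/5) = (|-3.41 - 4.73|^5 + |-3.28 - 0.26|^5 + |0.55 - (-0.15)|^5 + |-1.6 - (-2.98)|^5)^(1/5)
= (8.14^5 + 3.54^5 + 0.7^5 + 1.38^5)^(1/5) ≈ (35737.3236 + 555.9251 + 0.1681 + 5.0049)^(1/5) = (36298.4217)^(1/5) ≈ 8.1654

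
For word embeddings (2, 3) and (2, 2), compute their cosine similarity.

With u = (2, 3), v = (2, 2):
u·v = 2·2 + 3·2 = 4 + 6 = 10.
|u| = √(2² + 3²) = √13, |v| = √(2² + 2²) = √8, so |u||v| = √(13·8) = √104.
cos θ = (u·v)/(|u||v|) = 10/√104 ≈ 0.9806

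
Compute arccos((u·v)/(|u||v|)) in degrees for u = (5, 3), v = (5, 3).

With u = (5, 3), v = (5, 3):
u·v = 5·5 + 3·3 = 25 + 9 = 34.
|u| = √(5² + 3²) = √34, |v| = √(5² + 3²) = √34, so |u||v| = √(34·34) = √1156 = 34.
cos θ = (u·v)/(|u||v|) = 34/34 = 1 (the vectors are parallel, pointing the same way)
θ = arccos(1) = 0°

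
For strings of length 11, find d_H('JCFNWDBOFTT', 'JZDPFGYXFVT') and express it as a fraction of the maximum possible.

Differing positions: 2, 3, 4, 5, 6, 7, 8, 10. Hamming distance = 8. The maximum possible Hamming distance for length-11 strings is 11, so d_H/11 = 8/11 ≈ 0.7273.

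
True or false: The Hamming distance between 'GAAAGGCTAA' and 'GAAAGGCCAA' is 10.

Differing positions: 8. Hamming distance = 1, so the claim that d_H = 10 is false.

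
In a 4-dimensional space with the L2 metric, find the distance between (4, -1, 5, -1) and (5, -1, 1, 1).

(Σ|x_i - y_i|^2)^(1/2) = (|4 - 5|^2 + |-1 - (-1)|^2 + |5 - 1|^2 + |-1 - 1|^2)^(1/2)
= (1^2 + 0^2 + 4^2 + 2^2)^(1/2) = (1 + 0 + 16 + 4)^(1/2) = (21)^(1/2) ≈ 4.5826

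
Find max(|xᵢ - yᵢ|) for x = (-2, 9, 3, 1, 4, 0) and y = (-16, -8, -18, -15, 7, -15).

max(|x_i - y_i|) = max(|-2 - (-16)|, |9 - (-8)|, |3 - (-18)|, |1 - (-15)|, |4 - 7|, |0 - (-15)|) = max(14, 17, 21, 16, 3, 15) = 21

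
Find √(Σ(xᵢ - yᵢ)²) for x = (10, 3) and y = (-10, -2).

√(Σ(x_i - y_i)²) = √((10 - (-10))² + (3 - (-2))²)
= √(20² + 5²) = √(400 + 25) = √425 ≈ 20.6155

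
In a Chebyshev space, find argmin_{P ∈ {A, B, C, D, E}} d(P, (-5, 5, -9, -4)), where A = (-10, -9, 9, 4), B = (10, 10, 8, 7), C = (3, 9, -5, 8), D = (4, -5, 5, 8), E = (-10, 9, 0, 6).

Distances: d(A) = 18, d(B) = 17, d(C) = 12, d(D) = 14, d(E) = 10. Nearest: E = (-10, 9, 0, 6) with distance 10.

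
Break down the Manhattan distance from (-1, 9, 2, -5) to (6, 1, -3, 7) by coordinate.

Σ|x_i - y_i| = |-1 - 6| + |9 - 1| + |2 - (-3)| + |-5 - 7| = 7 + 8 + 5 + 12 = 32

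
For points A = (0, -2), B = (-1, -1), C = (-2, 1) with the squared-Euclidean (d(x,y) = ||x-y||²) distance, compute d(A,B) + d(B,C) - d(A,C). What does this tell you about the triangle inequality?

d(A,B) = 1² + 1² = 2, d(B,C) = 1² + 2² = 5, d(A,C) = 2² + 3² = 13.
d(A,B) + d(B,C) - d(A,C) = 2 + 5 - 13 = 7 - 13 = -6. This is < 0, so the triangle inequality FAILS for these points (squared-Euclidean is not a metric).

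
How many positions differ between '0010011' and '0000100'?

Differing positions: 3, 5, 6, 7. Hamming distance = 4.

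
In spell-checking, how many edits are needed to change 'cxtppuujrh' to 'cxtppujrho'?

Let D[i][j] be the edit distance between the first i characters of 'cxtppuujrh' and the first j characters of 'cxtppujrho', with D[i][0] = i, D[0][j] = j, and D[i][j] = D[i-1][j-1] if the characters match, else 1 + min(D[i-1][j], D[i][j-1], D[i-1][j-1]). Filling the table (rows: prefixes of 'cxtppuujrh', columns: prefixes of 'cxtppujrho'):
     ε  c  x  t  p  p  u  j  r  h  o
  ε  0  1  2  3  4  5  6  7  8  9 10
  c  1  0  1  2  3  4  5  6  7  8  9
  x  2  1  0  1  2  3  4  5  6  7  8
  t  3  2  1  0  1  2  3  4  5  6  7
  p  4  3  2  1  0  1  2  3  4  5  6
  p  5  4  3  2  1  0  1  2  3  4  5
  u  6  5  4  3  2  1  0  1  2  3  4
  u  7  6  5  4  3  2  1  1  2  3  4
  j  8  7  6  5  4  3  2  1  2  3  4
  r  9  8  7  6  5  4  3  2  1  2  3
  h 10  9  8  7  6  5  4  3  2  1  2
The bottom-right entry gives D[10][10] = 2, so no sequence of fewer than 2 edits works. Backtracking through the table gives one optimal edit sequence (2 edits):
  cxtppuujrh → cxtppujrh (del u @6)
  cxtppujrh → cxtppujrho (ins o @10)
Edit distance = 2.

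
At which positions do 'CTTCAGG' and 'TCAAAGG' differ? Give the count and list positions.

Differing positions: 1, 2, 3, 4. Hamming distance = 4.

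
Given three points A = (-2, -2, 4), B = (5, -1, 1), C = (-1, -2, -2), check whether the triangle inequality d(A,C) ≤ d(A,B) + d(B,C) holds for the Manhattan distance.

d(A,B) = 7 + 1 + 3 = 11, d(B,C) = 6 + 1 + 3 = 10, d(A,C) = 1 + 0 + 6 = 7.
d(A,C) = 7 ≤ 11 + 10 = 21. Triangle inequality is satisfied.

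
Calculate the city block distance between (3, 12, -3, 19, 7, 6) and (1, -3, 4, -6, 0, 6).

Σ|x_i - y_i| = |3 - 1| + |12 - (-3)| + |-3 - 4| + |19 - (-6)| + |7 - 0| + |6 - 6| = 2 + 15 + 7 + 25 + 7 + 0 = 56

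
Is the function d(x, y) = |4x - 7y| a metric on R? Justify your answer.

No. d fails symmetry: d(7, 1) = |4·7 - 7·1| = |21| = 21, but d(1, 7) = |4·1 - 7·7| = |-45| = 45. Since 21 ≠ 45, d(x,y) ≠ d(y,x) in general.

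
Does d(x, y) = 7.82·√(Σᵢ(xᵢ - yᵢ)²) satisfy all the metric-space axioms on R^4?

Yes. The L2 (Euclidean) norm induces a metric on R^4, and multiplying a metric by a positive constant 7.82 > 0 preserves all four axioms: non-negativity (7.82·||x-y|| ≥ 0), identity (7.82·||x-y|| = 0 ⟺ ||x-y|| = 0 ⟺ x = y), symmetry (||x-y|| = ||y-x||), and the triangle inequality (7.82·||x-z|| ≤ 7.82·||x-y|| + 7.82·||y-z||). So d is a metric.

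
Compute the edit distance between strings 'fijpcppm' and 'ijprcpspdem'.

Let D[i][j] be the edit distance between the first i characters of 'fijpcppm' and the first j characters of 'ijprcpspdem', with D[i][0] = i, D[0][j] = j, and D[i][j] = D[i-1][j-1] if the characters match, else 1 + min(D[i-1][j], D[i][j-1], D[i-1][j-1]). Filling the table (rows: prefixes of 'fijpcppm', columns: prefixes of 'ijprcpspdem'):
     ε  i  j  p  r  c  p  s  p  d  e  m
  ε  0  1  2  3  4  5  6  7  8  9 10 11
  f  1  1  2  3  4  5  6  7  8  9 10 11
  i  2  1  2  3  4  5  6  7  8  9 10 11
  j  3  2  1  2  3  4  5  6  7  8  9 10
  p  4  3  2  1  2  3  4  5  6  7  8  9
  c  5  4  3  2  2  2  3  4  5  6  7  8
  p  6  5  4  3  3  3  2  3  4  5  6  7
  p  7  6  5  4  4  4  3  3  3  4  5  6
  m  8  7  6  5  5  5  4  4  4  4  5  5
The bottom-right entry gives D[8][11] = 5, so no sequence of fewer than 5 edits works. Backtracking through the table gives one optimal edit sequence (5 edits):
  fijpcppm → ijpcppm (del f @1)
  ijpcppm → ijprcppm (ins r @4)
  ijprcppm → ijprcpspm (ins s @7)
  ijprcpspm → ijprcpspdm (ins d @9)
  ijprcpspdm → ijprcpspdem (ins e @10)
Edit distance = 5.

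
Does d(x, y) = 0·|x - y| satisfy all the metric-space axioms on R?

No. With c = 0, d(x,y) = 0 for all x, y. This fails identity of indiscernibles: d(2, 8) = 0 but 2 ≠ 8.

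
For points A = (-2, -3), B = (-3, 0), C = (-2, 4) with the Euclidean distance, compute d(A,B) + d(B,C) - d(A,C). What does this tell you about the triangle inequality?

d(A,B) = √(1² + 3²) = √10 ≈ 3.1623, d(B,C) = √(1² + 4²) = √17 ≈ 4.1231, d(A,C) = √(0² + 7²) = √49 = 7.
d(A,B) + d(B,C) - d(A,C) = 3.1623 + 4.1231 - 7 = 7.2854 - 7 = 0.2854 (to 4 decimal places). This is ≥ 0, so the triangle inequality holds for these points.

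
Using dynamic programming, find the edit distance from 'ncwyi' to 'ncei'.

Let D[i][j] be the edit distance between the first i characters of 'ncwyi' and the first j characters of 'ncei', with D[i][0] = i, D[0][j] = j, and D[i][j] = D[i-1][j-1] if the characters match, else 1 + min(D[i-1][j], D[i][j-1], D[i-1][j-1]). Filling the table (rows: prefixes of 'ncwyi', columns: prefixes of 'ncei'):
     ε  n  c  e  i
  ε  0  1  2  3  4
  n  1  0  1  2  3
  c  2  1  0  1  2
  w  3  2  1  1  2
  y  4  3  2  2  2
  i  5  4  3  3  2
The bottom-right entry gives D[5][4] = 2, so no sequence of fewer than 2 edits works. Backtracking through the table gives one optimal edit sequence (2 edits):
  ncwyi → ncyi (del w @3)
  ncyi → ncei (sub y→e @3)
Edit distance = 2.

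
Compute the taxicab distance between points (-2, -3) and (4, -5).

Σ|x_i - y_i| = |-2 - 4| + |-3 - (-5)| = 6 + 2 = 8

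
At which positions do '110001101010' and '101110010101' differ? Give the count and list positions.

Differing positions: 2, 3, 4, 5, 6, 7, 8, 9, 10, 11, 12. Hamming distance = 11.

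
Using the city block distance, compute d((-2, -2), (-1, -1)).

Σ|x_i - y_i| = |-2 - (-1)| + |-2 - (-1)| = 1 + 1 = 2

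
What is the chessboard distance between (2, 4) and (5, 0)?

max(|x_i - y_i|) = max(|2 - 5|, |4 - 0|) = max(3, 4) = 4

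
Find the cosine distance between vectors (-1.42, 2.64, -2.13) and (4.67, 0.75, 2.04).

With u = (-1.42, 2.64, -2.13), v = (4.67, 0.75, 2.04):
u·v = (-1.42)·4.67 + 2.64·0.75 + (-2.13)·2.04 = (-6.6314) + 1.98 + (-4.3452) = -8.9966.
|u| = √((-1.42)² + 2.64² + (-2.13)²) = √(2.0164 + 6.9696 + 4.5369) = √13.5229, |v| = √(4.67² + 0.75² + 2.04²) = √(21.8089 + 0.5625 + 4.1616) = √26.533.
cos θ = (u·v)/(|u||v|) = -8.9966/(√13.5229·√26.533) ≈ -0.475
Cosine distance = 1 - cos θ ≈ 1 - (-0.475) = 1.475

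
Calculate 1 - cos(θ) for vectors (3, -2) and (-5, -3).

With u = (3, -2), v = (-5, -3):
u·v = 3·(-5) + (-2)·(-3) = (-15) + 6 = -9.
|u| = √(3² + (-2)²) = √13, |v| = √((-5)² + (-3)²) = √34, so |u||v| = √(13·34) = √442.
cos θ = (u·v)/(|u||v|) = -9/√442 ≈ -0.4281
Cosine distance = 1 - cos θ ≈ 1 - (-0.4281) = 1.4281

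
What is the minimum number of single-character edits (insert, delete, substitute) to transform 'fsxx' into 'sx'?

Let D[i][j] be the edit distance between the first i characters of 'fsxx' and the first j characters of 'sx', with D[i][0] = i, D[0][j] = j, and D[i][j] = D[i-1][j-1] if the characters match, else 1 + min(D[i-1][j], D[i][j-1], D[i-1][j-1]). Filling the table (rows: prefixes of 'fsxx', columns: prefixes of 'sx'):
     ε  s  x
  ε  0  1  2
  f  1  1  2
  s  2  1  2
  x  3  2  1
  x  4  3  2
The bottom-right entry gives D[4][2] = 2, so no sequence of fewer than 2 edits works. Backtracking through the table gives one optimal edit sequence (2 edits):
  fsxx → sxx (del f @1)
  sxx → sx (del x @2)
Edit distance = 2.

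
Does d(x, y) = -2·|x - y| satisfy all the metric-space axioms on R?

No. With c = -2 < 0, d fails non-negativity: d(8, 11) = -2·|8 - 11| = -2·3 = -6 < 0.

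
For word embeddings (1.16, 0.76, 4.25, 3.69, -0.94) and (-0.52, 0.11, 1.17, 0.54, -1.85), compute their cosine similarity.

With u = (1.16, 0.76, 4.25, 3.69, -0.94), v = (-0.52, 0.11, 1.17, 0.54, -1.85):
u·v = 1.16·(-0.52) + 0.76·0.11 + 4.25·1.17 + 3.69·0.54 + (-0.94)·(-1.85) = (-0.6032) + 0.0836 + 4.9725 + 1.9926 + 1.739 = 8.1845.
|u| = √(1.16² + 0.76² + 4.25² + 3.69² + (-0.94)²) = √(1.3456 + 0.5776 + 18.0625 + 13.6161 + 0.8836) = √34.4854, |v| = √((-0.52)² + 0.11² + 1.17² + 0.54² + (-1.85)²) = √(0.2704 + 0.0121 + 1.3689 + 0.2916 + 3.4225) = √5.3655.
cos θ = (u·v)/(|u||v|) = 8.1845/(√34.4854·√5.3655) ≈ 0.6017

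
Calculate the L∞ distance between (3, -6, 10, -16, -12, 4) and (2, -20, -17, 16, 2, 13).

max(|x_i - y_i|) = max(|3 - 2|, |-6 - (-20)|, |10 - (-17)|, |-16 - 16|, |-12 - 2|, |4 - 13|) = max(1, 14, 27, 32, 14, 9) = 32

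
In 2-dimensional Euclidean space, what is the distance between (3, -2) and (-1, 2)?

√(Σ(x_i - y_i)²) = √((3 - (-1))² + (-2 - 2)²)
= √(4² + (-4)²) = √(16 + 16) = √32 ≈ 5.6569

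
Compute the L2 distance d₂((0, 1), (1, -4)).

√(Σ(x_i - y_i)²) = √((0 - 1)² + (1 - (-4))²)
= √((-1)² + 5²) = √(1 + 25) = √26 ≈ 5.099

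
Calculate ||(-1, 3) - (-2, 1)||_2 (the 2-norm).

(Σ|x_i - y_i|^2)^(1/2) = (|-1 - (-2)|^2 + |3 - 1|^2)^(1/2)
= (1^2 + 2^2)^(1/2) = (1 + 4)^(1/2) = (5)^(1/2) ≈ 2.2361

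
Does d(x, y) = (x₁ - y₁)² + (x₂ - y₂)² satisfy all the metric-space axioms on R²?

No. The squared Euclidean distance fails the triangle inequality. Counterexample: x = (0, 0), y = (5, 5), z = (10, 10). d(x,z) = 10² + 10² = 200, but d(x,y) + d(y,z) = (5² + 5²) + (5² + 5²) = 50 + 50 = 100. Since 200 > 100, the triangle inequality is violated. (Note: √d, the ordinary Euclidean distance, IS a metric.)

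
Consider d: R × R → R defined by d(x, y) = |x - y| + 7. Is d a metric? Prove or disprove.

No. d fails identity of indiscernibles (specifically d(x,x) = 0): d(-1, -1) = |-1 - (-1)| + 7 = 0 + 7 = 7 ≠ 0.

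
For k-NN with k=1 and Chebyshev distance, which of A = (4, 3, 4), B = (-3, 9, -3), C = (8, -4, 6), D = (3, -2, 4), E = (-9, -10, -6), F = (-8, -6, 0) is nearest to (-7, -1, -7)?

Distances: d(A) = 11, d(B) = 10, d(C) = 15, d(D) = 11, d(E) = 9, d(F) = 7. Nearest: F = (-8, -6, 0) with distance 7.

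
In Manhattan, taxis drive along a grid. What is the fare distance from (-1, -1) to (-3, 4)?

Σ|x_i - y_i| = |-1 - (-3)| + |-1 - 4| = 2 + 5 = 7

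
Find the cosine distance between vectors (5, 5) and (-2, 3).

With u = (5, 5), v = (-2, 3):
u·v = 5·(-2) + 5·3 = (-10) + 15 = 5.
|u| = √(5² + 5²) = √50, |v| = √((-2)² + 3²) = √13, so |u||v| = √(50·13) = √650.
cos θ = (u·v)/(|u||v|) = 5/√650 ≈ 0.1961
Cosine distance = 1 - cos θ ≈ 1 - 0.1961 = 0.8039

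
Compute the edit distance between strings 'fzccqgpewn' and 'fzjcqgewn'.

Let D[i][j] be the edit distance between the first i characters of 'fzccqgpewn' and the first j characters of 'fzjcqgewn', with D[i][0] = i, D[0][j] = j, and D[i][j] = D[i-1][j-1] if the characters match, else 1 + min(D[i-1][j], D[i][j-1], D[i-1][j-1]). Filling the table (rows: prefixes of 'fzccqgpewn', columns: prefixes of 'fzjcqgewn'):
     ε  f  z  j  c  q  g  e  w  n
  ε  0  1  2  3  4  5  6  7  8  9
  f  1  0  1  2  3  4  5  6  7  8
  z  2  1  0  1  2  3  4  5  6  7
  c  3  2  1  1  1  2  3  4  5  6
  c  4  3  2  2  1  2  3  4  5  6
  q  5  4  3  3  2  1  2  3  4  5
  g  6  5  4  4  3  2  1  2  3  4
  p  7  6  5  5  4  3  2  2  3  4
  e  8  7  6  6  5  4  3  2  3  4
  w  9  8  7  7  6  5  4  3  2  3
  n 10  9  8  8  7  6  5  4  3  2
The bottom-right entry gives D[10][9] = 2, so no sequence of fewer than 2 edits works. Backtracking through the table gives one optimal edit sequence (2 edits):
  fzccqgpewn → fzjcqgpewn (sub c→j @3)
  fzjcqgpewn → fzjcqgewn (del p @7)
Edit distance = 2.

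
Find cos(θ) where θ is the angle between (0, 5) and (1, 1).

With u = (0, 5), v = (1, 1):
u·v = 0·1 + 5·1 = 0 + 5 = 5.
|u| = √(0² + 5²) = √25, |v| = √(1² + 1²) = √2, so |u||v| = √(25·2) = √50.
cos θ = (u·v)/(|u||v|) = 5/√50 ≈ 0.7071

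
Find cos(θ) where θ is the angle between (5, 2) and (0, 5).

With u = (5, 2), v = (0, 5):
u·v = 5·0 + 2·5 = 0 + 10 = 10.
|u| = √(5² + 2²) = √29, |v| = √(0² + 5²) = √25, so |u||v| = √(29·25) = √725.
cos θ = (u·v)/(|u||v|) = 10/√725 ≈ 0.3714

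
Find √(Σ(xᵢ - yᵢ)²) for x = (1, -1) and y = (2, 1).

√(Σ(x_i - y_i)²) = √((1 - 2)² + (-1 - 1)²)
= √((-1)² + (-2)²) = √(1 + 4) = √5 ≈ 2.2361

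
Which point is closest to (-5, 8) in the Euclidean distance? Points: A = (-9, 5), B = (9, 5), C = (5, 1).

Distances: d(A) = 5, d(B) ≈ 14.3178, d(C) ≈ 12.2066. Nearest: A = (-9, 5) with distance 5.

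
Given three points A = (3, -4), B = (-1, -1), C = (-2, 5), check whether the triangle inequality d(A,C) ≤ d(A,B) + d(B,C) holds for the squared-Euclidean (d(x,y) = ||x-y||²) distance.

d(A,B) = 4² + 3² = 25, d(B,C) = 1² + 6² = 37, d(A,C) = 5² + 9² = 106.
d(A,C) = 106 > 25 + 37 = 62. Triangle inequality is VIOLATED. (Squared-Euclidean is not a metric — this is a counterexample.)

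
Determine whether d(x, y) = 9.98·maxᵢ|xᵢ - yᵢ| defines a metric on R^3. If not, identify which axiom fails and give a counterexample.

Yes. The L∞ (Chebyshev) norm induces a metric on R^3, and multiplying a metric by a positive constant 9.98 > 0 preserves all four axioms: non-negativity (9.98·||x-y|| ≥ 0), identity (9.98·||x-y|| = 0 ⟺ ||x-y|| = 0 ⟺ x = y), symmetry (||x-y|| = ||y-x||), and the triangle inequality (9.98·||x-z|| ≤ 9.98·||x-y|| + 9.98·||y-z||). So d is a metric.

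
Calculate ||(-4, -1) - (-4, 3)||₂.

√(Σ(x_i - y_i)²) = √((-4 - (-4))² + (-1 - 3)²)
= √(0² + (-4)²) = √(0 + 16) = √16 = 4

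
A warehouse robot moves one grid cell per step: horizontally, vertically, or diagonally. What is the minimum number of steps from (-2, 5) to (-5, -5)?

max(|x_i - y_i|) = max(|-2 - (-5)|, |5 - (-5)|) = max(3, 10) = 10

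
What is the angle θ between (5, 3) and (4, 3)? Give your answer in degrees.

With u = (5, 3), v = (4, 3):
u·v = 5·4 + 3·3 = 20 + 9 = 29.
|u| = √(5² + 3²) = √34, |v| = √(4² + 3²) = √25, so |u||v| = √(34·25) = √850.
cos θ = (u·v)/(|u||v|) = 29/√850 ≈ 0.994692
θ = arccos(0.994692) ≈ 5.91°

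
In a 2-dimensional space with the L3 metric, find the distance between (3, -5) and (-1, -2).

(Σ|x_i - y_i|^3)^(1/3) = (|3 - (-1)|^3 + |-5 - (-2)|^3)^(1/3)
= (4^3 + 3^3)^(1/3) = (64 + 27)^(1/3) = (91)^(1/3) ≈ 4.4979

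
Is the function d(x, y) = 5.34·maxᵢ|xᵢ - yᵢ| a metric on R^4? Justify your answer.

Yes. The L∞ (Chebyshev) norm induces a metric on R^4, and multiplying a metric by a positive constant 5.34 > 0 preserves all four axioms: non-negativity (5.34·||x-y|| ≥ 0), identity (5.34·||x-y|| = 0 ⟺ ||x-y|| = 0 ⟺ x = y), symmetry (||x-y|| = ||y-x||), and the triangle inequality (5.34·||x-z|| ≤ 5.34·||x-y|| + 5.34·||y-z||). So d is a metric.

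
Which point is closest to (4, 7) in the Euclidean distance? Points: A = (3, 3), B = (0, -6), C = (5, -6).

Distances: d(A) ≈ 4.1231, d(B) ≈ 13.6015, d(C) ≈ 13.0384. Nearest: A = (3, 3) with distance 4.1231.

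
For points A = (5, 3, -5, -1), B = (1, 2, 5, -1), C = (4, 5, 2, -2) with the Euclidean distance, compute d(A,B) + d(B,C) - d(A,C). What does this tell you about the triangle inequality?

d(A,B) = √(4² + 1² + 10² + 0²) = √117 ≈ 10.8167, d(B,C) = √(3² + 3² + 3² + 1²) = √28 ≈ 5.2915, d(A,C) = √(1² + 2² + 7² + 1²) = √55 ≈ 7.4162.
d(A,B) + d(B,C) - d(A,C) = 10.8167 + 5.2915 - 7.4162 = 16.1082 - 7.4162 = 8.692 (to 4 decimal places). This is ≥ 0, so the triangle inequality holds for these points.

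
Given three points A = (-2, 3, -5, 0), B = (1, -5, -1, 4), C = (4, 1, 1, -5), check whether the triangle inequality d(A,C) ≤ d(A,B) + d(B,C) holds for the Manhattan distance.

d(A,B) = 3 + 8 + 4 + 4 = 19, d(B,C) = 3 + 6 + 2 + 9 = 20, d(A,C) = 6 + 2 + 6 + 5 = 19.
d(A,C) = 19 ≤ 19 + 20 = 39. Triangle inequality is satisfied.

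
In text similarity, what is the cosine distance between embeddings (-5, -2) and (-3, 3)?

With u = (-5, -2), v = (-3, 3):
u·v = (-5)·(-3) + (-2)·3 = 15 + (-6) = 9.
|u| = √((-5)² + (-2)²) = √29, |v| = √((-3)² + 3²) = √18, so |u||v| = √(29·18) = √522.
cos θ = (u·v)/(|u||v|) = 9/√522 ≈ 0.3939
Cosine distance = 1 - cos θ ≈ 1 - 0.3939 = 0.6061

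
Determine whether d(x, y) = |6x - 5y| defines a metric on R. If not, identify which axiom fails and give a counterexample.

No. d fails symmetry: d(1, 9) = |6·1 - 5·9| = |-39| = 39, but d(9, 1) = |6·9 - 5·1| = |49| = 49. Since 39 ≠ 49, d(x,y) ≠ d(y,x) in general.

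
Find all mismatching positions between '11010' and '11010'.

Differing positions: none. Hamming distance = 0.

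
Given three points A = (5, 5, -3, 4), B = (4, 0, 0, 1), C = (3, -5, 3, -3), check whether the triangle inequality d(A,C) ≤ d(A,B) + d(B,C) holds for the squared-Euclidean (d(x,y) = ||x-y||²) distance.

d(A,B) = 1² + 5² + 3² + 3² = 44, d(B,C) = 1² + 5² + 3² + 4² = 51, d(A,C) = 2² + 10² + 6² + 7² = 189.
d(A,C) = 189 > 44 + 51 = 95. Triangle inequality is VIOLATED. (Squared-Euclidean is not a metric — this is a counterexample.)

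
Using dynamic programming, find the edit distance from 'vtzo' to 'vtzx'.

Let D[i][j] be the edit distance between the first i characters of 'vtzo' and the first j characters of 'vtzx', with D[i][0] = i, D[0][j] = j, and D[i][j] = D[i-1][j-1] if the characters match, else 1 + min(D[i-1][j], D[i][j-1], D[i-1][j-1]). Filling the table (rows: prefixes of 'vtzo', columns: prefixes of 'vtzx'):
     ε  v  t  z  x
  ε  0  1  2  3  4
  v  1  0  1  2  3
  t  2  1  0  1  2
  z  3  2  1  0  1
  o  4  3  2  1  1
The bottom-right entry gives D[4][4] = 1, so no sequence of fewer than 1 edit works. Backtracking through the table gives one optimal edit sequence (1 edit):
  vtzo → vtzx (sub o→x @4)
Edit distance = 1.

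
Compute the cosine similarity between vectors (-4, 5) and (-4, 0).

With u = (-4, 5), v = (-4, 0):
u·v = (-4)·(-4) + 5·0 = 16 + 0 = 16.
|u| = √((-4)² + 5²) = √41, |v| = √((-4)² + 0²) = √16, so |u||v| = √(41·16) = √656.
cos θ = (u·v)/(|u||v|) = 16/√656 ≈ 0.6247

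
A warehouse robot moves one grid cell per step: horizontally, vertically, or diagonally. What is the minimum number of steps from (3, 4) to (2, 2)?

max(|x_i - y_i|) = max(|3 - 2|, |4 - 2|) = max(1, 2) = 2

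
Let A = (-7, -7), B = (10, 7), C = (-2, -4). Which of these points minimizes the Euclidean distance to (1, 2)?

Distances: d(A) ≈ 12.0416, d(B) ≈ 10.2956, d(C) ≈ 6.7082. Nearest: C = (-2, -4) with distance 6.7082.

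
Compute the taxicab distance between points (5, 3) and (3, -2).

Σ|x_i - y_i| = |5 - 3| + |3 - (-2)| = 2 + 5 = 7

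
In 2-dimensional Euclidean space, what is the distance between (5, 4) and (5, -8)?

√(Σ(x_i - y_i)²) = √((5 - 5)² + (4 - (-8))²)
= √(0² + 12²) = √(0 + 144) = √144 = 12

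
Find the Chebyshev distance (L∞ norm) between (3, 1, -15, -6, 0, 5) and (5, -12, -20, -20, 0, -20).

max(|x_i - y_i|) = max(|3 - 5|, |1 - (-12)|, |-15 - (-20)|, |-6 - (-20)|, |0 - 0|, |5 - (-20)|) = max(2, 13, 5, 14, 0, 25) = 25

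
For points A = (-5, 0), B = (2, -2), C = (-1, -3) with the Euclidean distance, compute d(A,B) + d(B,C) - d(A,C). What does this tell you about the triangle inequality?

d(A,B) = √(7² + 2²) = √53 ≈ 7.2801, d(B,C) = √(3² + 1²) = √10 ≈ 3.1623, d(A,C) = √(4² + 3²) = √25 = 5.
d(A,B) + d(B,C) - d(A,C) = 7.2801 + 3.1623 - 5 = 10.4424 - 5 = 5.4424 (to 4 decimal places). This is ≥ 0, so the triangle inequality holds for these points.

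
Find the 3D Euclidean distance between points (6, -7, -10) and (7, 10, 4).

√(Σ(x_i - y_i)²) = √((6 - 7)² + (-7 - 10)² + (-10 - 4)²)
= √((-1)² + (-17)² + (-14)²) = √(1 + 289 + 196) = √486 ≈ 22.0454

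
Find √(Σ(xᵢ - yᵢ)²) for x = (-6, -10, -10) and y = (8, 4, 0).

√(Σ(x_i - y_i)²) = √((-6 - 8)² + (-10 - 4)² + (-10 - 0)²)
= √((-14)² + (-14)² + (-10)²) = √(196 + 196 + 100) = √492 ≈ 22.1811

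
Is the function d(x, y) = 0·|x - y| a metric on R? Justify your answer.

No. With c = 0, d(x,y) = 0 for all x, y. This fails identity of indiscernibles: d(5, 7) = 0 but 5 ≠ 7.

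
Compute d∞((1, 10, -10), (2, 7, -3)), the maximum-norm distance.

max(|x_i - y_i|) = max(|1 - 2|, |10 - 7|, |-10 - (-3)|) = max(1, 3, 7) = 7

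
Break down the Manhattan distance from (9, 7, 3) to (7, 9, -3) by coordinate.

Σ|x_i - y_i| = |9 - 7| + |7 - 9| + |3 - (-3)| = 2 + 2 + 6 = 10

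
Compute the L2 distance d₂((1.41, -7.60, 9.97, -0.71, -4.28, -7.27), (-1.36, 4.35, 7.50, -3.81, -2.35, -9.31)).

√(Σ(x_i - y_i)²) = √((1.41 - (-1.36))² + (-7.6 - 4.35)² + (9.97 - 7.5)² + (-0.71 - (-3.81))² + (-4.28 - (-2.35))² + (-7.27 - (-9.31))²)
= √(2.77² + (-11.95)² + 2.47² + 3.1² + (-1.93)² + 2.04²) = √(7.6729 + 142.8025 + 6.1009 + 9.61 + 3.7249 + 4.1616) = √174.0728 ≈ 13.1937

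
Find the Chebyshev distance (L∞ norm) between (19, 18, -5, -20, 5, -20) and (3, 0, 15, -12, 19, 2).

max(|x_i - y_i|) = max(|19 - 3|, |18 - 0|, |-5 - 15|, |-20 - (-12)|, |5 - 19|, |-20 - 2|) = max(16, 18, 20, 8, 14, 22) = 22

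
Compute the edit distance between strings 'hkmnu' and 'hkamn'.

Let D[i][j] be the edit distance between the first i characters of 'hkmnu' and the first j characters of 'hkamn', with D[i][0] = i, D[0][j] = j, and D[i][j] = D[i-1][j-1] if the characters match, else 1 + min(D[i-1][j], D[i][j-1], D[i-1][j-1]). Filling the table (rows: prefixes of 'hkmnu', columns: prefixes of 'hkamn'):
     ε  h  k  a  m  n
  ε  0  1  2  3  4  5
  h  1  0  1  2  3  4
  k  2  1  0  1  2  3
  m  3  2  1  1  1  2
  n  4  3  2  2  2  1
  u  5  4  3  3  3  2
The bottom-right entry gives D[5][5] = 2, so no sequence of fewer than 2 edits works. Backtracking through the table gives one optimal edit sequence (2 edits):
  hkmnu → hkamnu (ins a @3)
  hkamnu → hkamn (del u @6)
Edit distance = 2.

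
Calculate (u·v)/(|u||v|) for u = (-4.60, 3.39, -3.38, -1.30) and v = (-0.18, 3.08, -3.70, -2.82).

With u = (-4.60, 3.39, -3.38, -1.30), v = (-0.18, 3.08, -3.70, -2.82):
u·v = (-4.6)·(-0.18) + 3.39·3.08 + (-3.38)·(-3.7) + (-1.3)·(-2.82) = 0.828 + 10.4412 + 12.506 + 3.666 = 27.4412.
|u| = √((-4.6)² + 3.39² + (-3.38)² + (-1.3)²) = √(21.16 + 11.4921 + 11.4244 + 1.69) = √45.7665, |v| = √((-0.18)² + 3.08² + (-3.7)² + (-2.82)²) = √(0.0324 + 9.4864 + 13.69 + 7.9524) = √31.1612.
cos θ = (u·v)/(|u||v|) = 27.4412/(√45.7665·√31.1612) ≈ 0.7266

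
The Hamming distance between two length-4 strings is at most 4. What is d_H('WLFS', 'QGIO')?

Differing positions: 1, 2, 3, 4. Hamming distance = 4. The maximum possible Hamming distance for length-4 strings is 4, so d_H/4 = 4/4 = 1.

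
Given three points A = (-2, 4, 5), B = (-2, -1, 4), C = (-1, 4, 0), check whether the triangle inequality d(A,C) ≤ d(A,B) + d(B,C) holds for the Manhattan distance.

d(A,B) = 0 + 5 + 1 = 6, d(B,C) = 1 + 5 + 4 = 10, d(A,C) = 1 + 0 + 5 = 6.
d(A,C) = 6 ≤ 6 + 10 = 16. Triangle inequality is satisfied.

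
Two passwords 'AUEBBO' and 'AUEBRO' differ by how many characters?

Differing positions: 5. Hamming distance = 1.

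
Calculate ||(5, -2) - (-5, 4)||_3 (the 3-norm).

(Σ|x_i - y_i|^3)^(1/3) = (|5 - (-5)|^3 + |-2 - 4|^3)^(1/3)
= (10^3 + 6^3)^(1/3) = (1000 + 216)^(1/3) = (1216)^(1/3) ≈ 10.6736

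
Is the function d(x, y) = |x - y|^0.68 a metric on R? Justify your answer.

Yes. With 0 < p = 0.68 ≤ 1, d(x,y) = |x-y|^0.68 is a metric on R. Non-negativity and symmetry are immediate; |x-y|^0.68 = 0 ⟺ |x-y| = 0 ⟺ x = y. For the triangle inequality, the function t ↦ t^0.68 is subadditive on [0,∞) when p ≤ 1, so |x-z|^0.68 ≤ (|x-y| + |y-z|)^0.68 ≤ |x-y|^0.68 + |y-z|^0.68.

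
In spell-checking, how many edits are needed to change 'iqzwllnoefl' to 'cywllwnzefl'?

Let D[i][j] be the edit distance between the first i characters of 'iqzwllnoefl' and the first j characters of 'cywllwnzefl', with D[i][0] = i, D[0][j] = j, and D[i][j] = D[i-1][j-1] if the characters match, else 1 + min(D[i-1][j], D[i][j-1], D[i-1][j-1]). Filling the table (rows: prefixes of 'iqzwllnoefl', columns: prefixes of 'cywllwnzefl'):
     ε  c  y  w  l  l  w  n  z  e  f  l
  ε  0  1  2  3  4  5  6  7  8  9 10 11
  i  1  1  2  3  4  5  6  7  8  9 10 11
  q  2  2  2  3  4  5  6  7  8  9 10 11
  z  3  3  3  3  4  5  6  7  7  8  9 10
  w  4  4  4  3  4  5  5  6  7  8  9 10
  l  5  5  5  4  3  4  5  6  7  8  9  9
  l  6  6  6  5  4  3  4  5  6  7  8  9
  n  7  7  7  6  5  4  4  4  5  6  7  8
  o  8  8  8  7  6  5  5  5  5  6  7  8
  e  9  9  9  8  7  6  6  6  6  5  6  7
  f 10 10 10  9  8  7  7  7  7  6  5  6
  l 11 11 11 10  9  8  8  8  8  7  6  5
The bottom-right entry gives D[11][11] = 5, so no sequence of fewer than 5 edits works. Backtracking through the table gives one optimal edit sequence (5 edits):
  iqzwllnoefl → qzwllnoefl (del i @1)
  qzwllnoefl → czwllnoefl (sub q→c @1)
  czwllnoefl → cywllnoefl (sub z→y @2)
  cywllnoefl → cywllwnoefl (ins w @6)
  cywllwnoefl → cywllwnzefl (sub o→z @8)
Edit distance = 5.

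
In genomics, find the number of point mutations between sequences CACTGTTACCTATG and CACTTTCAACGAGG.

Differing positions: 5, 7, 9, 11, 13. Hamming distance = 5.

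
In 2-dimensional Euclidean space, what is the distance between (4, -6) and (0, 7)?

√(Σ(x_i - y_i)²) = √((4 - 0)² + (-6 - 7)²)
= √(4² + (-13)²) = √(16 + 169) = √185 ≈ 13.6015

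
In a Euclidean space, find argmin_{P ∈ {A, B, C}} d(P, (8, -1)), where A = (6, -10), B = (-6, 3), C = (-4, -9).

Distances: d(A) ≈ 9.2195, d(B) ≈ 14.5602, d(C) ≈ 14.4222. Nearest: A = (6, -10) with distance 9.2195.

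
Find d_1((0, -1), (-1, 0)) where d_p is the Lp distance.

Σ|x_i - y_i| = |0 - (-1)| + |-1 - 0| = 1 + 1 = 2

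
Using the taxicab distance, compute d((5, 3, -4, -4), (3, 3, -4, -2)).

Σ|x_i - y_i| = |5 - 3| + |3 - 3| + |-4 - (-4)| + |-4 - (-2)| = 2 + 0 + 0 + 2 = 4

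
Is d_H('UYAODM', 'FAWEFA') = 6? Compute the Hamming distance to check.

Differing positions: 1, 2, 3, 4, 5, 6. Hamming distance = 6, so the claim is true.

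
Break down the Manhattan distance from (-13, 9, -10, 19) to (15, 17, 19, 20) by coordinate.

Σ|x_i - y_i| = |-13 - 15| + |9 - 17| + |-10 - 19| + |19 - 20| = 28 + 8 + 29 + 1 = 66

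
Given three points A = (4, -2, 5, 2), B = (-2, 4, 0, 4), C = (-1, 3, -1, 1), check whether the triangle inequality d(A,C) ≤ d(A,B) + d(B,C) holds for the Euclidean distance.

d(A,B) = √(6² + 6² + 5² + 2²) = √101 ≈ 10.0499, d(B,C) = √(1² + 1² + 1² + 3²) = √12 ≈ 3.4641, d(A,C) = √(5² + 5² + 6² + 1²) = √87 ≈ 9.3274.
d(A,C) ≈ 9.3274 ≤ 10.0499 + 3.4641 = 13.514. Triangle inequality is satisfied.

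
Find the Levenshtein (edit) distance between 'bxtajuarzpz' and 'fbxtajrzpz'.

Let D[i][j] be the edit distance between the first i characters of 'bxtajuarzpz' and the first j characters of 'fbxtajrzpz', with D[i][0] = i, D[0][j] = j, and D[i][j] = D[i-1][j-1] if the characters match, else 1 + min(D[i-1][j], D[i][j-1], D[i-1][j-1]). Filling the table (rows: prefixes of 'bxtajuarzpz', columns: prefixes of 'fbxtajrzpz'):
     ε  f  b  x  t  a  j  r  z  p  z
  ε  0  1  2  3  4  5  6  7  8  9 10
  b  1  1  1  2  3  4  5  6  7  8  9
  x  2  2  2  1  2  3  4  5  6  7  8
  t  3  3  3  2  1  2  3  4  5  6  7
  a  4  4  4  3  2  1  2  3  4  5  6
  j  5  5  5  4  3  2  1  2  3  4  5
  u  6  6  6  5  4  3  2  2  3  4  5
  a  7  7  7  6  5  4  3  3  3  4  5
  r  8  8  8  7  6  5  4  3  4  4  5
  z  9  9  9  8  7  6  5  4  3  4  4
  p 10 10 10  9  8  7  6  5  4  3  4
  z 11 11 11 10  9  8  7  6  5  4  3
The bottom-right entry gives D[11][10] = 3, so no sequence of fewer than 3 edits works. Backtracking through the table gives one optimal edit sequence (3 edits):
  bxtajuarzpz → fbxtajuarzpz (ins f @1)
  fbxtajuarzpz → fbxtajarzpz (del u @7)
  fbxtajarzpz → fbxtajrzpz (del a @7)
Edit distance = 3.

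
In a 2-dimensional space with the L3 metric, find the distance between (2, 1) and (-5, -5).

(Σ|x_i - y_i|^3)^(1/3) = (|2 - (-5)|^3 + |1 - (-5)|^3)^(1/3)
= (7^3 + 6^3)^(1/3) = (343 + 216)^(1/3) = (559)^(1/3) ≈ 8.2377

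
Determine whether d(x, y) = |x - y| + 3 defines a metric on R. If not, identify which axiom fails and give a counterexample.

No. d fails identity of indiscernibles (specifically d(x,x) = 0): d(0, 0) = |0 - 0| + 3 = 0 + 3 = 3 ≠ 0.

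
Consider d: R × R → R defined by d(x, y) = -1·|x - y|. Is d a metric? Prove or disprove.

No. With c = -1 < 0, d fails non-negativity: d(6, 9) = -1·|6 - 9| = -1·3 = -3 < 0.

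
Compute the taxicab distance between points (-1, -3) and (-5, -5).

Σ|x_i - y_i| = |-1 - (-5)| + |-3 - (-5)| = 4 + 2 = 6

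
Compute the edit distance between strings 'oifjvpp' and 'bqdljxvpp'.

Let D[i][j] be the edit distance between the first i characters of 'oifjvpp' and the first j characters of 'bqdljxvpp', with D[i][0] = i, D[0][j] = j, and D[i][j] = D[i-1][j-1] if the characters match, else 1 + min(D[i-1][j], D[i][j-1], D[i-1][j-1]). Filling the table (rows: prefixes of 'oifjvpp', columns: prefixes of 'bqdljxvpp'):
     ε  b  q  d  l  j  x  v  p  p
  ε  0  1  2  3  4  5  6  7  8  9
  o  1  1  2  3  4  5  6  7  8  9
  i  2  2  2  3  4  5  6  7  8  9
  f  3  3  3  3  4  5  6  7  8  9
  j  4  4  4  4  4  4  5  6  7  8
  v  5  5  5  5  5  5  5  5  6  7
  p  6  6  6  6  6  6  6  6  5  6
  p  7  7  7  7  7  7  7  7  6  5
The bottom-right entry gives D[7][9] = 5, so no sequence of fewer than 5 edits works. Backtracking through the table gives one optimal edit sequence (5 edits):
  oifjvpp → boifjvpp (ins b @1)
  boifjvpp → bqifjvpp (sub o→q @2)
  bqifjvpp → bqdfjvpp (sub i→d @3)
  bqdfjvpp → bqdljvpp (sub f→l @4)
  bqdljvpp → bqdljxvpp (ins x @6)
Edit distance = 5.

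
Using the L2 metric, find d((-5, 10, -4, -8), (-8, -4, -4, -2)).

√(Σ(x_i - y_i)²) = √((-5 - (-8))² + (10 - (-4))² + (-4 - (-4))² + (-8 - (-2))²)
= √(3² + 14² + 0² + (-6)²) = √(9 + 196 + 0 + 36) = √241 ≈ 15.5242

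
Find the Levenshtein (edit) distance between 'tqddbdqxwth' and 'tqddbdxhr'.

Let D[i][j] be the edit distance between the first i characters of 'tqddbdqxwth' and the first j characters of 'tqddbdxhr', with D[i][0] = i, D[0][j] = j, and D[i][j] = D[i-1][j-1] if the characters match, else 1 + min(D[i-1][j], D[i][j-1], D[i-1][j-1]). Filling the table (rows: prefixes of 'tqddbdqxwth', columns: prefixes of 'tqddbdxhr'):
     ε  t  q  d  d  b  d  x  h  r
  ε  0  1  2  3  4  5  6  7  8  9
  t  1  0  1  2  3  4  5  6  7  8
  q  2  1  0  1  2  3  4  5  6  7
  d  3  2  1  0  1  2  3  4  5  6
  d  4  3  2  1  0  1  2  3  4  5
  b  5  4  3  2  1  0  1  2  3  4
  d  6  5  4  3  2  1  0  1  2  3
  q  7  6  5  4  3  2  1  1  2  3
  x  8  7  6  5  4  3  2  1  2  3
  w  9  8  7  6  5  4  3  2  2  3
  t 10  9  8  7  6  5  4  3  3  3
  h 11 10  9  8  7  6  5  4  3  4
The bottom-right entry gives D[11][9] = 4, so no sequence of fewer than 4 edits works. Backtracking through the table gives one optimal edit sequence (4 edits):
  tqddbdqxwth → tqddbdxwth (del q @7)
  tqddbdxwth → tqddbdxth (del w @8)
  tqddbdxth → tqddbdxhh (sub t→h @8)
  tqddbdxhh → tqddbdxhr (sub h→r @9)
Edit distance = 4.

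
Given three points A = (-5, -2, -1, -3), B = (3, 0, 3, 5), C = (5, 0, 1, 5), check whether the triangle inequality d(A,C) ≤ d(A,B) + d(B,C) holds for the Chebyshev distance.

d(A,B) = max(8, 2, 4, 8) = 8, d(B,C) = max(2, 0, 2, 0) = 2, d(A,C) = max(10, 2, 2, 8) = 10.
d(A,C) = 10 ≤ 8 + 2 = 10. Triangle inequality is satisfied.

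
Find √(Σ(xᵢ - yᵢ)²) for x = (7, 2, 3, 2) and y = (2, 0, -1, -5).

√(Σ(x_i - y_i)²) = √((7 - 2)² + (2 - 0)² + (3 - (-1))² + (2 - (-5))²)
= √(5² + 2² + 4² + 7²) = √(25 + 4 + 16 + 49) = √94 ≈ 9.6954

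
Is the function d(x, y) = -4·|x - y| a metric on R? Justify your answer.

No. With c = -4 < 0, d fails non-negativity: d(9, 12) = -4·|9 - 12| = -4·3 = -12 < 0.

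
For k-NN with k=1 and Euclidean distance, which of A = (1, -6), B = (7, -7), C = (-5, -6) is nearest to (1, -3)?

Distances: d(A) = 3, d(B) ≈ 7.2111, d(C) ≈ 6.7082. Nearest: A = (1, -6) with distance 3.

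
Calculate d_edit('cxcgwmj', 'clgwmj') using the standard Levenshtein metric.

Let D[i][j] be the edit distance between the first i characters of 'cxcgwmj' and the first j characters of 'clgwmj', with D[i][0] = i, D[0][j] = j, and D[i][j] = D[i-1][j-1] if the characters match, else 1 + min(D[i-1][j], D[i][j-1], D[i-1][j-1]). Filling the table (rows: prefixes of 'cxcgwmj', columns: prefixes of 'clgwmj'):
     ε  c  l  g  w  m  j
  ε  0  1  2  3  4  5  6
  c  1  0  1  2  3  4  5
  x  2  1  1  2  3  4  5
  c  3  2  2  2  3  4  5
  g  4  3  3  2  3  4  5
  w  5  4  4  3  2  3  4
  m  6  5  5  4  3  2  3
  j  7  6  6  5  4  3  2
The bottom-right entry gives D[7][6] = 2, so no sequence of fewer than 2 edits works. Backtracking through the table gives one optimal edit sequence (2 edits):
  cxcgwmj → ccgwmj (del x @2)
  ccgwmj → clgwmj (sub c→l @2)
Edit distance = 2.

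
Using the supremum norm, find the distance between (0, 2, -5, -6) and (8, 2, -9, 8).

max(|x_i - y_i|) = max(|0 - 8|, |2 - 2|, |-5 - (-9)|, |-6 - 8|) = max(8, 0, 4, 14) = 14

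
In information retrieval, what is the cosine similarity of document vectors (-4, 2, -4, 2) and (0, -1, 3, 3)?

With u = (-4, 2, -4, 2), v = (0, -1, 3, 3):
u·v = (-4)·0 + 2·(-1) + (-4)·3 + 2·3 = 0 + (-2) + (-12) + 6 = -8.
|u| = √((-4)² + 2² + (-4)² + 2²) = √40, |v| = √(0² + (-1)² + 3² + 3²) = √19, so |u||v| = √(40·19) = √760.
cos θ = (u·v)/(|u||v|) = -8/√760 ≈ -0.2902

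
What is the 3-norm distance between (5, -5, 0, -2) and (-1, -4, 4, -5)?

(Σ|x_i - y_i|^3)^(1/3) = (|5 - (-1)|^3 + |-5 - (-4)|^3 + |0 - 4|^3 + |-2 - (-5)|^3)^(1/3)
= (6^3 + 1^3 + 4^3 + 3^3)^(1/3) = (216 + 1 + 64 + 27)^(1/3) = (308)^(1/3) ≈ 6.7533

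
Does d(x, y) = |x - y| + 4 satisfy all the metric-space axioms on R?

No. d fails identity of indiscernibles (specifically d(x,x) = 0): d(-3, -3) = |-3 - (-3)| + 4 = 0 + 4 = 4 ≠ 0.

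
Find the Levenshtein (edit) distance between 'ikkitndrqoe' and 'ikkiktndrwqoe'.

Let D[i][j] be the edit distance between the first i characters of 'ikkitndrqoe' and the first j characters of 'ikkiktndrwqoe', with D[i][0] = i, D[0][j] = j, and D[i][j] = D[i-1][j-1] if the characters match, else 1 + min(D[i-1][j], D[i][j-1], D[i-1][j-1]). Filling the table (rows: prefixes of 'ikkitndrqoe', columns: prefixes of 'ikkiktndrwqoe'):
     ε  i  k  k  i  k  t  n  d  r  w  q  o  e
  ε  0  1  2  3  4  5  6  7  8  9 10 11 12 13
  i  1  0  1  2  3  4  5  6  7  8  9 10 11 12
  k  2  1  0  1  2  3  4  5  6  7  8  9 10 11
  k  3  2  1  0  1  2  3  4  5  6  7  8  9 10
  i  4  3  2  1  0  1  2  3  4  5  6  7  8  9
  t  5  4  3  2  1  1  1  2  3  4  5  6  7  8
  n  6  5  4  3  2  2  2  1  2  3  4  5  6  7
  d  7  6  5  4  3  3  3  2  1  2  3  4  5  6
  r  8  7  6  5  4  4  4  3  2  1  2  3  4  5
  q  9  8  7  6  5  5  5  4  3  2  2  2  3  4
  o 10  9  8  7  6  6  6  5  4  3  3  3  2  3
  e 11 10  9  8  7  7  7  6  5  4  4  4  3  2
The bottom-right entry gives D[11][13] = 2, so no sequence of fewer than 2 edits works. Backtracking through the table gives one optimal edit sequence (2 edits):
  ikkitndrqoe → ikkiktndrqoe (ins k @5)
  ikkiktndrqoe → ikkiktndrwqoe (ins w @10)
Edit distance = 2.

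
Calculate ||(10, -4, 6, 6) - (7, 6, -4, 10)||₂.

√(Σ(x_i - y_i)²) = √((10 - 7)² + (-4 - 6)² + (6 - (-4))² + (6 - 10)²)
= √(3² + (-10)² + 10² + (-4)²) = √(9 + 100 + 100 + 16) = √225 = 15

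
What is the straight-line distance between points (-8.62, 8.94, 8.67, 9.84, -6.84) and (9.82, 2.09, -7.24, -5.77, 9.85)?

√(Σ(x_i - y_i)²) = √((-8.62 - 9.82)² + (8.94 - 2.09)² + (8.67 - (-7.24))² + (9.84 - (-5.77))² + (-6.84 - 9.85)²)
= √((-18.44)² + 6.85² + 15.91² + 15.61² + (-16.69)²) = √(340.0336 + 46.9225 + 253.1281 + 243.6721 + 278.5561) = √1162.3124 ≈ 34.0927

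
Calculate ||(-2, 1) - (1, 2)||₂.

√(Σ(x_i - y_i)²) = √((-2 - 1)² + (1 - 2)²)
= √((-3)² + (-1)²) = √(9 + 1) = √10 ≈ 3.1623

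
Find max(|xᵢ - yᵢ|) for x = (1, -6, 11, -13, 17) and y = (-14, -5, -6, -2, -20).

max(|x_i - y_i|) = max(|1 - (-14)|, |-6 - (-5)|, |11 - (-6)|, |-13 - (-2)|, |17 - (-20)|) = max(15, 1, 17, 11, 37) = 37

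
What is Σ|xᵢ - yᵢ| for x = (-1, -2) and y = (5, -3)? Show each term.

Σ|x_i - y_i| = |-1 - 5| + |-2 - (-3)| = 6 + 1 = 7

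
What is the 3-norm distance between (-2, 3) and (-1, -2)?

(Σ|x_i - y_i|^3)^(1/3) = (|-2 - (-1)|^3 + |3 - (-2)|^3)^(1/3)
= (1^3 + 5^3)^(1/3) = (1 + 125)^(1/3) = (126)^(1/3) ≈ 5.0133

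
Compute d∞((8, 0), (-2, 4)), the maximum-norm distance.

max(|x_i - y_i|) = max(|8 - (-2)|, |0 - 4|) = max(10, 4) = 10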